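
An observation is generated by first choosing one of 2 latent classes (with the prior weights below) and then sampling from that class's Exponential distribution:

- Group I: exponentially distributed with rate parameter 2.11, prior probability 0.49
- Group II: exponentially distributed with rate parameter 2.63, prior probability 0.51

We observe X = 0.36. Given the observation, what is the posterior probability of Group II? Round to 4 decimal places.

The responsibility of component k is π_k f_k(x) divided by Σ_j π_j f_j(x).
Component likelihoods at x = 0.36:
  f_I = 0.987171
  f_II = 1.02039
Multiply by the mixture weights:
  π_I·f_I = 0.49 × 0.987171 = 0.483714
  π_II·f_II = 0.51 × 1.02039 = 0.520398
Denominator: 0.483714 + 0.520398 = 1.00411
P(Group II | 0.36) = 0.520398 / 1.00411 ≈ 0.5183

0.5183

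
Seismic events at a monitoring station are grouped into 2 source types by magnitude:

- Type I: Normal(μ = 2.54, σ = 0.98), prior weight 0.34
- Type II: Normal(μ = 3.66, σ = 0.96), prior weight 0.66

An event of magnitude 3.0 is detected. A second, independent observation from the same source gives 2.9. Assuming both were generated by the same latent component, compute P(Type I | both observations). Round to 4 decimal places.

0.4176

The responsibility of component k is π_k f_k(x) divided by Σ_j π_j f_j(x).
Since both observations come from the same component, the likelihood for component k is f_k(x₁)·f_k(x₂).
  L_I = [(1/(0.98·√(2π)))·exp(−(3.0−2.54)²/(2·0.98²)) = 0.407084·exp(-0.11016) = 0.36462] × [0.380523] = 0.138747
  L_II = [(1/(0.96·√(2π)))·exp(−(3.0−3.66)²/(2·0.96²)) = 0.415565·exp(-0.23633) = 0.328097] × [0.30377] = 0.0996661
Prior × likelihood for each component:
  π_I·L_I = 0.34 × 0.138747 = 0.0471738
  π_II·L_II = 0.66 × 0.0996661 = 0.0657797
Evidence: 0.0471738 + 0.0657797 = 0.112954
Responsibility of Type I: 0.0471738 / 0.112954 ≈ 0.4176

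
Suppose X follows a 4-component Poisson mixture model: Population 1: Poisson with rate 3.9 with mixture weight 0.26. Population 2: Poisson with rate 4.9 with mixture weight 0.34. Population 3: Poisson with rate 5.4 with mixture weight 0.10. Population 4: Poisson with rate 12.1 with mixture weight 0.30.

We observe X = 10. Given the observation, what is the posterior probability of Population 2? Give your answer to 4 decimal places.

0.1382

By Bayes' theorem, P(k | x) = π_k f_k(x) / Σ_j π_j f_j(x).
Evaluate each component's likelihood at the observed value:
  L_1 = e^(−3.9)·3.9^10/10! = 0.00454082
  L_2 = e^(−4.9)·4.9^10/10! = 0.016374
  L_3 = e^(−5.4)·5.4^10/10! = 0.0262412
  L_4 = e^(−12.1)·12.1^10/10! = 0.103069
Weight by the priors:
  π_1·L_1 = 0.26 × 0.00454082 = 0.00118061
  π_2·L_2 = 0.34 × 0.016374 = 0.00556716
  π_3·L_3 = 0.10 × 0.0262412 = 0.00262412
  π_4·L_4 = 0.30 × 0.103069 = 0.0309207
Denominator: 0.00118061 + 0.00556716 + 0.00262412 + 0.0309207 = 0.0402926
So the posterior for Population 2 is 0.00556716 / 0.0402926 ≈ 0.1382.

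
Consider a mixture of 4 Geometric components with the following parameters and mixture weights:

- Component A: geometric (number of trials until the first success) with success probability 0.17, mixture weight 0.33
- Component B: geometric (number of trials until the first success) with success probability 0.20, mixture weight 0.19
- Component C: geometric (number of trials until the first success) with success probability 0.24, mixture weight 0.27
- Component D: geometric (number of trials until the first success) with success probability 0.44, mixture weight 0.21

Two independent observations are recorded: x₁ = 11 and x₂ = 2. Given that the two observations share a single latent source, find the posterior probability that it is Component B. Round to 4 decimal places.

Posterior ∝ prior × likelihood, so P(k | x) ∝ π_k f_k(x); normalise over all components.
Since both observations come from the same component, the likelihood for component k is f_k(x₁)·f_k(x₂).
  L_A = [0.0263773] × [0.1411] = 0.00372183
  L_B = [0.0214748] × [0.16] = 0.00343597
  L_C = [0.0154293] × [0.1824] = 0.00281431
  L_D = [0.00133454] × [0.2464] = 0.000328832
Prior × likelihood for each component:
  π_A·L_A = 0.33 × 0.00372183 = 0.0012282
  π_B·L_B = 0.19 × 0.00343597 = 0.000652835
  π_C·L_C = 0.27 × 0.00281431 = 0.000759864
  π_D·L_D = 0.21 × 0.000328832 = 6.90547e-05
Denominator: 0.0012282 + 0.000652835 + 0.000759864 + 6.90547e-05 = 0.00270996
P(Component B | x) ≈ 0.2409

0.2409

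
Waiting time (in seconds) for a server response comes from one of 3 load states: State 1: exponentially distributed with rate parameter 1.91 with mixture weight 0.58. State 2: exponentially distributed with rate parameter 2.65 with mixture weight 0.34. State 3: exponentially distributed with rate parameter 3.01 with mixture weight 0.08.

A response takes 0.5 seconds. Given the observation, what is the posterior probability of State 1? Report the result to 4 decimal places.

0.5927

The responsibility of component k is π_k f_k(x) divided by Σ_j π_j f_j(x).
Exponential densities:
  f_1 = 0.734991
  f_2 = 0.704378
  f_3 = 0.668272
Multiply by the mixture weights:
  π_1·f_1 = 0.58 × 0.734991 = 0.426295
  π_2·f_2 = 0.34 × 0.704378 = 0.239488
  π_3·f_3 = 0.08 × 0.668272 = 0.0534618
Denominator: 0.426295 + 0.239488 + 0.0534618 = 0.719245
Responsibility of State 1: 0.426295 / 0.719245 ≈ 0.5927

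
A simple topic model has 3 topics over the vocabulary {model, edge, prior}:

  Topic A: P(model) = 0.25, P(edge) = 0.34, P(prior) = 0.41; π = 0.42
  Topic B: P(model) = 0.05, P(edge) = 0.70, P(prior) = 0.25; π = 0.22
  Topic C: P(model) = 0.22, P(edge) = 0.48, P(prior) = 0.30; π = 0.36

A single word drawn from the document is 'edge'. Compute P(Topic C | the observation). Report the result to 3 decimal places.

0.368

P(component k | x) = π_k·f_k(x) / marginal(x), where marginal(x) = Σ_j π_j·f_j(x).
Component likelihoods at x = 'edge':
  L_A = P(edge | comp) = 0.34
  L_B = P(edge | comp) = 0.70
  L_C = P(edge | comp) = 0.48
Unnormalised posteriors:
  π_A·L_A = 0.42 × 0.34 = 0.1428
  π_B·L_B = 0.22 × 0.7 = 0.154
  π_C·L_C = 0.36 × 0.48 = 0.1728
Denominator: 0.1428 + 0.154 + 0.1728 = 0.4696
P(Topic C | x) ≈ 0.368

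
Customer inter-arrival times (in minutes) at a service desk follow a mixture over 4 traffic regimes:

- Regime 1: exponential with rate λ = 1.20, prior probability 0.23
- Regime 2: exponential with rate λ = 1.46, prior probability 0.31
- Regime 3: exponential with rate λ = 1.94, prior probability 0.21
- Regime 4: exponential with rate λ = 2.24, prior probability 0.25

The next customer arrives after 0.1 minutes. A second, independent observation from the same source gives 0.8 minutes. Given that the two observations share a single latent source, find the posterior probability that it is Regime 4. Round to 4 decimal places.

Posterior ∝ prior × likelihood, so P(k | x) ∝ P(Z=k) f_k(x); normalise over all components.
Since both observations come from the same component, the likelihood for component k is f_k(x₁)·f_k(x₂).
  L_1 = [1.20·e^(−1.20·0.1) = 1.20·e^(−0.1200) = 1.0643] × [0.459471] = 0.489018
  L_2 = [1.46·e^(−1.46·0.1) = 1.46·e^(−0.1460) = 1.26167] × [0.454043] = 0.572852
  L_3 = [1.94·e^(−1.94·0.1) = 1.94·e^(−0.1940) = 1.5979] × [0.410938] = 0.656637
  L_4 = [2.24·e^(−2.24·0.1) = 2.24·e^(−0.2240) = 1.79047] × [0.373244] = 0.66828
Unnormalised posteriors:
  P(Z=1)·L_1 = 0.23 × 0.489018 = 0.112474
  P(Z=2)·L_2 = 0.31 × 0.572852 = 0.177584
  P(Z=3)·L_3 = 0.21 × 0.656637 = 0.137894
  P(Z=4)·L_4 = 0.25 × 0.66828 = 0.16707
Normaliser: 0.112474 + 0.177584 + 0.137894 + 0.16707 = 0.595022
P(Regime 4 | x₁, x₂) = 0.16707 / 0.595022 ≈ 0.2808

0.2808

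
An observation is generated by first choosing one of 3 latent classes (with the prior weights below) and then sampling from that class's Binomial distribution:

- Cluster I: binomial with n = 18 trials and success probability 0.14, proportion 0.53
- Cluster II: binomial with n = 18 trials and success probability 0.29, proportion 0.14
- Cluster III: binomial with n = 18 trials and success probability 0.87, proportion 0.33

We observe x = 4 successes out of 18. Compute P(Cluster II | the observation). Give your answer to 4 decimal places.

P(component k | x) = w_k·f_k(x) / marginal(x), where marginal(x) = Σ_j w_j·f_j(x).
Binomial probabilities:
  f_I = 0.142302
  f_II = 0.179032
  f_III = 6.90248e-10
Multiply by the mixture weights:
  w_I·f_I = 0.53 × 0.142302 = 0.0754202
  w_II·f_II = 0.14 × 0.179032 = 0.0250645
  w_III·f_III = 0.33 × 6.90248e-10 = 2.27782e-10
Normaliser: 0.0754202 + 0.0250645 + 2.27782e-10 = 0.100485
P(Cluster II | 4 successes out of 18) ≈ 0.2494

0.2494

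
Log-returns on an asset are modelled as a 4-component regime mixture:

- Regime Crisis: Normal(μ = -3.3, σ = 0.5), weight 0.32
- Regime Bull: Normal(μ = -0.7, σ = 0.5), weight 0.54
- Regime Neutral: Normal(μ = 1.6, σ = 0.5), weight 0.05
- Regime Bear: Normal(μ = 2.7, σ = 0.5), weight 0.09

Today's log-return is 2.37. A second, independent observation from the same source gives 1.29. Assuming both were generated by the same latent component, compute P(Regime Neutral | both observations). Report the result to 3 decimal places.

The responsibility of component k is π_k f_k(x) divided by Σ_j π_j f_j(x).
Since both observations come from the same component, the likelihood for component k is f_k(x₁)·f_k(x₂).
  f_Crisis = [(1/(0.5·√(2π)))·exp(−(2.37−-3.3)²/(2·0.5²)) = 0.797885·exp(-64.29780) = 9.5008e-29] × [4.00333e-19] = 3.80348e-47
  f_Bull = [(1/(0.5·√(2π)))·exp(−(2.37−-0.7)²/(2·0.5²)) = 0.797885·exp(-18.84980) = 5.19488e-09] × [0.000289895] = 1.50597e-12
  f_Neutral = [(1/(0.5·√(2π)))·exp(−(2.37−1.6)²/(2·0.5²)) = 0.797885·exp(-1.18580) = 0.243755] × [0.658368] = 0.160481
  f_Bear = [(1/(0.5·√(2π)))·exp(−(2.37−2.7)²/(2·0.5²)) = 0.797885·exp(-0.21780) = 0.641728] × [0.0149657] = 0.00960393
Prior × likelihood for each component:
  π_Crisis·f_Crisis = 0.32 × 3.80348e-47 = 1.21711e-47
  π_Bull·f_Bull = 0.54 × 1.50597e-12 = 8.13225e-13
  π_Neutral·f_Neutral = 0.05 × 0.160481 = 0.00802403
  π_Bear·f_Bear = 0.09 × 0.00960393 = 0.000864354
Marginal: 1.21711e-47 + 8.13225e-13 + 0.00802403 + 0.000864354 = 0.00888838
P(Regime Neutral | x) = 0.00802403 / 0.00888838 ≈ 0.903

0.903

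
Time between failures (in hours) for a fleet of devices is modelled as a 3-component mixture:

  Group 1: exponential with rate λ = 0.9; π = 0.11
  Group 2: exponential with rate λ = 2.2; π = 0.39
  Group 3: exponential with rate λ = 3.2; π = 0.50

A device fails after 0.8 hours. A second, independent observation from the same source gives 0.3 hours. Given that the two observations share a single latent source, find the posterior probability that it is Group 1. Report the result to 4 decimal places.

P(component k | x) = P(Z=k)·f_k(x) / marginal(x), where marginal(x) = Σ_j P(Z=j)·f_j(x).
Since both observations come from the same component, the likelihood for component k is f_k(x₁)·f_k(x₂).
  f_1 = [0.438077] × [0.687042] = 0.300977
  f_2 = [0.378499] × [1.13707] = 0.430381
  f_3 = [0.247375] × [1.22526] = 0.303098
Prior × likelihood for each component:
  P(Z=1)·f_1 = 0.11 × 0.300977 = 0.0331075
  P(Z=2)·f_2 = 0.39 × 0.430381 = 0.167848
  P(Z=3)·f_3 = 0.50 × 0.303098 = 0.151549
Evidence: 0.0331075 + 0.167848 + 0.151549 = 0.352505
P(Group 1 | x₁,x₂) = 0.0331075 / 0.352505 ≈ 0.0939

0.0939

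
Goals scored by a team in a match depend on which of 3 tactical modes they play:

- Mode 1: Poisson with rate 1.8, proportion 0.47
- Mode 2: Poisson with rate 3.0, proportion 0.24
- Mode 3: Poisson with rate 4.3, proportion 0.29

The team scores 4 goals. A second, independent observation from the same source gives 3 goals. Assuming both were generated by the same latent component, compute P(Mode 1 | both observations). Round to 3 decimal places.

0.222

The responsibility of component k is w_k f_k(x) divided by Σ_j w_j f_j(x).
Since both observations come from the same component, the likelihood for component k is f_k(x₁)·f_k(x₂).
  f_1 = [e^(−1.8)·1.8^4/4! = 0.0723017] × [0.160671] = 0.0116168
  f_2 = [e^(−3.0)·3.0^4/4! = 0.168031] × [0.224042] = 0.037646
  f_3 = [e^(−4.3)·4.3^4/4! = 0.193284] × [0.179799] = 0.0347523
Unnormalised posteriors:
  w_1·f_1 = 0.47 × 0.0116168 = 0.00545988
  w_2·f_2 = 0.24 × 0.037646 = 0.00903505
  w_3·f_3 = 0.29 × 0.0347523 = 0.0100782
Marginal: 0.00545988 + 0.00903505 + 0.0100782 = 0.0245731
P(Mode 1 | x₁,x₂) = 0.00545988 / 0.0245731 ≈ 0.222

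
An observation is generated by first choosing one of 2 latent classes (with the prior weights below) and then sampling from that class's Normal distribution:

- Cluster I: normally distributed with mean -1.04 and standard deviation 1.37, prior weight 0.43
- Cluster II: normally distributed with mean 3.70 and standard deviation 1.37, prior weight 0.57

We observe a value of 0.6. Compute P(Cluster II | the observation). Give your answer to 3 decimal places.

0.173

Apply Bayes' rule: the posterior for each component is proportional to its prior times its likelihood at x.
Evaluate each component's likelihood at the observed value:
  p_I = 0.142239
  p_II = 0.0225094
Unnormalised posteriors:
  w_I·p_I = 0.43 × 0.142239 = 0.0611626
  w_II·p_II = 0.57 × 0.0225094 = 0.0128304
Sum: 0.0611626 + 0.0128304 = 0.0739929
P(Cluster II | 0.6) ≈ 0.173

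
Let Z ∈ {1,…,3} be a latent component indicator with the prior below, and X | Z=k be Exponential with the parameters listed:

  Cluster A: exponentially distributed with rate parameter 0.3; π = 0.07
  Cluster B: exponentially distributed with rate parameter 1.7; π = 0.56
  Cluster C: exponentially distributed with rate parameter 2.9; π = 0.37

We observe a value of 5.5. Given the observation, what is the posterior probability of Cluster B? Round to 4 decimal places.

Apply Bayes' rule: the posterior for each component is proportional to its prior times its likelihood at x.
Exponential densities:
  p_A = 0.057615
  p_B = 0.000147841
  p_C = 3.43084e-07
Weight by the priors:
  P(Z=A)·p_A = 0.07 × 0.057615 = 0.00403305
  P(Z=B)·p_B = 0.56 × 0.000147841 = 8.27911e-05
  P(Z=C)·p_C = 0.37 × 3.43084e-07 = 1.26941e-07
Normaliser: 0.00403305 + 8.27911e-05 + 1.26941e-07 = 0.00411597
Responsibility of Cluster B: 8.27911e-05 / 0.00411597 ≈ 0.0201

0.0201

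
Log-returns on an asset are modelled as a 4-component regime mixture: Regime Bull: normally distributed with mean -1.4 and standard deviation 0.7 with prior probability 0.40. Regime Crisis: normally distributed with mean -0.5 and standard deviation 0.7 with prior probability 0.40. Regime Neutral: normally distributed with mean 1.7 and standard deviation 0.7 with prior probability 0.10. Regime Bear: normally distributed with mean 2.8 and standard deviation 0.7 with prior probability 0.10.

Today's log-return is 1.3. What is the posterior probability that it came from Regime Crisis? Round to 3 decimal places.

Apply Bayes' rule: the posterior for each component is proportional to its prior times its likelihood at x.
Component likelihoods at x = 1.3:
  L_Bull = 0.000335114
  L_Crisis = 0.0208921
  L_Neutral = 0.484068
  L_Bear = 0.057373
Weight by the priors:
  P(Z=Bull)·L_Bull = 0.40 × 0.000335114 = 0.000134046
  P(Z=Crisis)·L_Crisis = 0.40 × 0.0208921 = 0.00835682
  P(Z=Neutral)·L_Neutral = 0.10 × 0.484068 = 0.0484068
  P(Z=Bear)·L_Bear = 0.10 × 0.057373 = 0.0057373
Evidence: 0.000134046 + 0.00835682 + 0.0484068 + 0.0057373 = 0.062635
Responsibility of Regime Crisis: 0.00835682 / 0.062635 ≈ 0.133

0.133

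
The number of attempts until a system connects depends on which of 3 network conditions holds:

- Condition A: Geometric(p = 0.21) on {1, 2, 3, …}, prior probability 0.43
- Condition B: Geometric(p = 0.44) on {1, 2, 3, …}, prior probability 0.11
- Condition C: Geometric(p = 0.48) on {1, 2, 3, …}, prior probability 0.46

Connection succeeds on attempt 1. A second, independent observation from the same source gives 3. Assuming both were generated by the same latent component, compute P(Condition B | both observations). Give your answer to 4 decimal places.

By Bayes' theorem, P(k | x) = w_k f_k(x) / Σ_j w_j f_j(x).
Since both observations come from the same component, the likelihood for component k is f_k(x₁)·f_k(x₂).
  p_A = [0.21] × [0.131061] = 0.0275228
  p_B = [0.44] × [0.137984] = 0.060713
  p_C = [0.48] × [0.129792] = 0.0623002
Weight by the priors:
  w_A·p_A = 0.43 × 0.0275228 = 0.0118348
  w_B·p_B = 0.11 × 0.060713 = 0.00667843
  w_C·p_C = 0.46 × 0.0623002 = 0.0286581
Denominator: 0.0118348 + 0.00667843 + 0.0286581 = 0.0471713
P(Condition B | x₁, x₂) = 0.00667843 / 0.0471713 ≈ 0.1416

0.1416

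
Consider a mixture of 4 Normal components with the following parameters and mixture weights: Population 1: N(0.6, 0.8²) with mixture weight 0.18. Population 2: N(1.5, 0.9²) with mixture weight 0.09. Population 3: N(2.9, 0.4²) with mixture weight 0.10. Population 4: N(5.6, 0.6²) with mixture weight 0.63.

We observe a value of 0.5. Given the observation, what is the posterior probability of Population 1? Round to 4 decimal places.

Posterior ∝ prior × likelihood, so P(k | x) ∝ w_k f_k(x); normalise over all components.
Evaluate each component's likelihood at the observed value:
  f_1 = 0.494797
  f_2 = 0.239103
  f_3 = 1.51897e-08
  f_4 = 1.36104e-16
Prior × likelihood for each component:
  w_1·f_1 = 0.18 × 0.494797 = 0.0890635
  w_2·f_2 = 0.09 × 0.239103 = 0.0215192
  w_3·f_3 = 0.10 × 1.51897e-08 = 1.51897e-09
  w_4·f_4 = 0.63 × 1.36104e-16 = 8.57455e-17
Normaliser: 0.0890635 + 0.0215192 + 1.51897e-09 + 8.57455e-17 = 0.110583
Responsibility of Population 1: 0.0890635 / 0.110583 ≈ 0.8054

0.8054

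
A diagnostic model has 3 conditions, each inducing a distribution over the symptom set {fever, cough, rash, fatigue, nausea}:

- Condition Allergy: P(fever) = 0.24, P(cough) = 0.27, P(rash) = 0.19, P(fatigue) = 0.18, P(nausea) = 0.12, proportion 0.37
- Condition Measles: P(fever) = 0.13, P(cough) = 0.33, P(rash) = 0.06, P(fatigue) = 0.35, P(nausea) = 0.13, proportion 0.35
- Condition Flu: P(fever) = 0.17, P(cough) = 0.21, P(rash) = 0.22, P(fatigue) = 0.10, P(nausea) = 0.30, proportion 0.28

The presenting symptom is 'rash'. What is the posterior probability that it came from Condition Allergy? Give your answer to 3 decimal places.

The responsibility of component k is π_k f_k(x) divided by Σ_j π_j f_j(x).
Evaluate each component's likelihood at the observed value:
  L_Allergy = P(rash | comp) = 0.19
  L_Measles = P(rash | comp) = 0.06
  L_Flu = P(rash | comp) = 0.22
Unnormalised posteriors:
  π_Allergy·L_Allergy = 0.37 × 0.19 = 0.0703
  π_Measles·L_Measles = 0.35 × 0.06 = 0.021
  π_Flu·L_Flu = 0.28 × 0.22 = 0.0616
Denominator: 0.0703 + 0.021 + 0.0616 = 0.1529
Responsibility of Condition Allergy: 0.0703 / 0.1529 ≈ 0.460

0.460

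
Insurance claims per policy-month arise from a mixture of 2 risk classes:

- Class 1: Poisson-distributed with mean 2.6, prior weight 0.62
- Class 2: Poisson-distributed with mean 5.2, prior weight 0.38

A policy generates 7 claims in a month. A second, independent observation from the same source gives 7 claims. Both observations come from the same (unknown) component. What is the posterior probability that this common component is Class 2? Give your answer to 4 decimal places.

0.9823

Apply Bayes' rule: the posterior for each component is proportional to its prior times its likelihood at x.
Since both observations come from the same component, the likelihood for component k is f_k(x₁)·f_k(x₂).
  L_1 = [0.0118363] × [0.0118363] = 0.000140099
  L_2 = [0.112528] × [0.112528] = 0.0126626
Unnormalised posteriors:
  w_1·L_1 = 0.62 × 0.000140099 = 8.68613e-05
  w_2·L_2 = 0.38 × 0.0126626 = 0.00481179
Marginal: 8.68613e-05 + 0.00481179 = 0.00489865
P(Class 2 | x₁,x₂) ≈ 0.9823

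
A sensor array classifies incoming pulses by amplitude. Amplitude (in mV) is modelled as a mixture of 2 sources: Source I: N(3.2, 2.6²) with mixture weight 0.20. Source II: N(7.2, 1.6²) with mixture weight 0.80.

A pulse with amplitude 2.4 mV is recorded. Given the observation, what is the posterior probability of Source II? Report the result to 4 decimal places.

0.0704

Apply Bayes' rule: the posterior for each component is proportional to its prior times its likelihood at x.
Evaluate each component's likelihood at the observed value:
  p_I = 0.146345
  p_II = 0.00276991
Multiply by the mixture weights:
  P(Z=I)·p_I = 0.20 × 0.146345 = 0.029269
  P(Z=II)·p_II = 0.80 × 0.00276991 = 0.00221592
Evidence: 0.029269 + 0.00221592 = 0.031485
Responsibility of Source II: 0.00221592 / 0.031485 ≈ 0.0704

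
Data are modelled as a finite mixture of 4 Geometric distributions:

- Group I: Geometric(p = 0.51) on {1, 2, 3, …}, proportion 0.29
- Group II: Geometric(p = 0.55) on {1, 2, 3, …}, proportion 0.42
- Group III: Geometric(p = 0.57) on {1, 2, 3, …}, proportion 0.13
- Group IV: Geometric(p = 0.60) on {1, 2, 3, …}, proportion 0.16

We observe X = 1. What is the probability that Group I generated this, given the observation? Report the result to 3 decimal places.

P(component k | x) = w_k·f_k(x) / marginal(x), where marginal(x) = Σ_j w_j·f_j(x).
Evaluate each component's likelihood at the observed value:
  L_I = 0.51
  L_II = 0.55
  L_III = 0.57
  L_IV = 0.6
Multiply by the mixture weights:
  w_I·L_I = 0.29 × 0.51 = 0.1479
  w_II·L_II = 0.42 × 0.55 = 0.231
  w_III·L_III = 0.13 × 0.57 = 0.0741
  w_IV·L_IV = 0.16 × 0.6 = 0.096
Evidence: 0.1479 + 0.231 + 0.0741 + 0.096 = 0.549
P(Group I | data) = 0.1479 / 0.549 ≈ 0.269

0.269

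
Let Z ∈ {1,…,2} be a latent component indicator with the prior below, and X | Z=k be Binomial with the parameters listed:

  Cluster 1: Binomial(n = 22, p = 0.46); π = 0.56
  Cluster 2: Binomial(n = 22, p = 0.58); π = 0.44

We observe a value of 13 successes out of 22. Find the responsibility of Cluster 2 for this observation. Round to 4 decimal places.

The responsibility of component k is w_k f_k(x) divided by Σ_j w_j f_j(x).
Binomial probabilities:
  L_1 = 0.0801898
  L_2 = 0.170032
Multiply by the mixture weights:
  w_1·L_1 = 0.56 × 0.0801898 = 0.0449063
  w_2·L_2 = 0.44 × 0.170032 = 0.0748141
Denominator: 0.0449063 + 0.0748141 = 0.11972
P(Cluster 2 | data) ≈ 0.6249

0.6249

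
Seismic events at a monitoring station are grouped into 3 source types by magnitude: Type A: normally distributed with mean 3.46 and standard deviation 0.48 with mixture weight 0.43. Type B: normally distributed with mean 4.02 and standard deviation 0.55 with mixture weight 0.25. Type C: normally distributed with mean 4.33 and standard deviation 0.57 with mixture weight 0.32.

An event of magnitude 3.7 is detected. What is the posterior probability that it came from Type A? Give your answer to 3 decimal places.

0.534

P(component k | x) = π_k·f_k(x) / marginal(x), where marginal(x) = Σ_j π_j·f_j(x).
Component likelihoods at x = 3.7:
  f_A = (1/(0.48·√(2π)))·exp(−(3.7−3.46)²/(2·0.48²)) = 0.831130·exp(-0.12500) = 0.733469
  f_B = (1/(0.55·√(2π)))·exp(−(3.7−4.02)²/(2·0.55²)) = 0.725350·exp(-0.16926) = 0.612407
  f_C = (1/(0.57·√(2π)))·exp(−(3.7−4.33)²/(2·0.57²)) = 0.699899·exp(-0.61080) = 0.379985
Prior × likelihood for each component:
  π_A·f_A = 0.43 × 0.733469 = 0.315392
  π_B·f_B = 0.25 × 0.612407 = 0.153102
  π_C·f_C = 0.32 × 0.379985 = 0.121595
Normaliser: 0.315392 + 0.153102 + 0.121595 = 0.590089
So the posterior for Type A is 0.315392 / 0.590089 ≈ 0.534.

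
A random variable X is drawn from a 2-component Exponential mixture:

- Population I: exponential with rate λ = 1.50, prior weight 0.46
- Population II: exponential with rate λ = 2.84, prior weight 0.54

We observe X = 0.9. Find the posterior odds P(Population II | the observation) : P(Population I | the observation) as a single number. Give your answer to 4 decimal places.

0.6654

Since P(k|x) ∝ π_k f_k(x), the posterior odds are π_i f_i(x) / (π_j f_j(x)).
Exponential densities:
  f_I = 1.50·e^(−1.50·0.9) = 1.50·e^(−1.3500) = 0.38886
  f_II = 2.84·e^(−2.84·0.9) = 2.84·e^(−2.5560) = 0.220425
Posterior odds = (π_II·f_II) / (π_I·f_I) = (0.54·0.220425) / (0.46·0.38886) = 0.11903 / 0.178876 ≈ 0.6654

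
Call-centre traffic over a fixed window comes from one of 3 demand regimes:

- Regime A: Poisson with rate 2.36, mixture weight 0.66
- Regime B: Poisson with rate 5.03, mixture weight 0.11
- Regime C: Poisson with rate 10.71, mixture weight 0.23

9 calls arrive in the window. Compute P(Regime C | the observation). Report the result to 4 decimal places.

Apply Bayes' rule: the posterior for each component is proportional to its prior times its likelihood at x.
Evaluate each component's likelihood at the observed value:
  p_A = e^(−2.36)·2.36^9/9! = 0.000590895
  p_B = e^(−5.03)·5.03^9/9! = 0.0371405
  p_C = e^(−10.71)·10.71^9/9! = 0.114038
Unnormalised posteriors:
  π_A·p_A = 0.66 × 0.000590895 = 0.00038999
  π_B·p_B = 0.11 × 0.0371405 = 0.00408545
  π_C·p_C = 0.23 × 0.114038 = 0.0262287
Denominator: 0.00038999 + 0.00408545 + 0.0262287 = 0.0307041
So the posterior for Regime C is 0.0262287 / 0.0307041 ≈ 0.8542.

0.8542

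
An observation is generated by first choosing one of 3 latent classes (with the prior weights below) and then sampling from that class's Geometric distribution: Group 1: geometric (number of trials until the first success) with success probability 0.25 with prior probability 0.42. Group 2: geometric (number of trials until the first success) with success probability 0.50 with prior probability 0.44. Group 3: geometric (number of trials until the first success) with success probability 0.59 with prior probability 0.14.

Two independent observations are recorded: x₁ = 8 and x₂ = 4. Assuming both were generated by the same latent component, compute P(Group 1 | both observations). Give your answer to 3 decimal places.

0.928

Apply Bayes' rule: the posterior for each component is proportional to its prior times its likelihood at x.
Since both observations come from the same component, the likelihood for component k is f_k(x₁)·f_k(x₂).
  p_1 = [0.033371] × [0.105469] = 0.00351959
  p_2 = [0.00390625] × [0.0625] = 0.000244141
  p_3 = [0.00114905] × [0.0406634] = 4.67243e-05
Prior × likelihood for each component:
  π_1·p_1 = 0.42 × 0.00351959 = 0.00147823
  π_2·p_2 = 0.44 × 0.000244141 = 0.000107422
  π_3·p_3 = 0.14 × 4.67243e-05 = 6.5414e-06
Normaliser: 0.00147823 + 0.000107422 + 6.5414e-06 = 0.00159219
Responsibility of Group 1: 0.00147823 / 0.00159219 ≈ 0.928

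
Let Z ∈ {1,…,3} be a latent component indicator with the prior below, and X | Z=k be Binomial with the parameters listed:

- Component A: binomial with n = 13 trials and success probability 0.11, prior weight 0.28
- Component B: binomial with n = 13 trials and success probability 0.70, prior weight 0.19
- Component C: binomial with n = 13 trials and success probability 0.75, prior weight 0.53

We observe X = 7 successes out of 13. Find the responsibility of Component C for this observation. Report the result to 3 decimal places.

0.602

By Bayes' theorem, P(k | x) = π_k f_k(x) / Σ_j π_j f_j(x).
Component likelihoods at x = 7 successes out of 13:
  p_A = 0.00016619
  p_B = 0.103022
  p_C = 0.0559224
Prior × likelihood for each component:
  π_A·p_A = 0.28 × 0.00016619 = 4.65333e-05
  π_B·p_B = 0.19 × 0.103022 = 0.0195742
  π_C·p_C = 0.53 × 0.0559224 = 0.0296389
Sum: 4.65333e-05 + 0.0195742 + 0.0296389 = 0.0492597
P(Component C | the observation) ≈ 0.602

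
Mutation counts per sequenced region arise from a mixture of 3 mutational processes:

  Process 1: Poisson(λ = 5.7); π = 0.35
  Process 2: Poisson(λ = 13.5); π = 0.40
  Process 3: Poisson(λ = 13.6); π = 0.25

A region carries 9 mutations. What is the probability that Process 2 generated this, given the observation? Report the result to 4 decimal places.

Posterior ∝ prior × likelihood, so P(k | x) ∝ π_k f_k(x); normalise over all components.
Evaluate each component's likelihood at the observed value:
  p_1 = 0.0585642
  p_2 = 0.0562685
  p_3 = 0.0544104
Weight by the priors:
  π_1·p_1 = 0.35 × 0.0585642 = 0.0204975
  π_2·p_2 = 0.40 × 0.0562685 = 0.0225074
  π_3·p_3 = 0.25 × 0.0544104 = 0.0136026
Denominator: 0.0204975 + 0.0225074 + 0.0136026 = 0.0566075
So the posterior for Process 2 is 0.0225074 / 0.0566075 ≈ 0.3976.

0.3976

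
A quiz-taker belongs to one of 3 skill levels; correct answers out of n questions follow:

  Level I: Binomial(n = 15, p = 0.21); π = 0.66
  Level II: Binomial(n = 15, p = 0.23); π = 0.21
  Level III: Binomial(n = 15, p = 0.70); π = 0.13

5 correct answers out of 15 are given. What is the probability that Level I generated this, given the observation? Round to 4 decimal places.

The responsibility of component k is w_k f_k(x) divided by Σ_j w_j f_j(x).
Binomial probabilities:
  f_I = 0.116124
  f_II = 0.141613
  f_III = 0.00298029
Unnormalised posteriors:
  w_I·f_I = 0.66 × 0.116124 = 0.076642
  w_II·f_II = 0.21 × 0.141613 = 0.0297386
  w_III·f_III = 0.13 × 0.00298029 = 0.000387437
Sum: 0.076642 + 0.0297386 + 0.000387437 = 0.106768
Responsibility of Level I: 0.076642 / 0.106768 ≈ 0.7178

0.7178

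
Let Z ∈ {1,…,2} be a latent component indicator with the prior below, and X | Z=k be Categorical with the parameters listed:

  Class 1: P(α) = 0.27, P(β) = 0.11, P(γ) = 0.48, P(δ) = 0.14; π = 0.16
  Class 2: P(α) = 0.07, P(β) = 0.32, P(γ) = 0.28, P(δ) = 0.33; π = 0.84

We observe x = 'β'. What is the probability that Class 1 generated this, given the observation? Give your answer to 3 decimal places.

Posterior ∝ prior × likelihood, so P(k | x) ∝ w_k f_k(x); normalise over all components.
Categorical probabilities:
  f_1 = 0.11
  f_2 = 0.32
Unnormalised posteriors:
  w_1·f_1 = 0.16 × 0.11 = 0.0176
  w_2·f_2 = 0.84 × 0.32 = 0.2688
Sum: 0.0176 + 0.2688 = 0.2864
Responsibility of Class 1: 0.0176 / 0.2864 ≈ 0.061

0.061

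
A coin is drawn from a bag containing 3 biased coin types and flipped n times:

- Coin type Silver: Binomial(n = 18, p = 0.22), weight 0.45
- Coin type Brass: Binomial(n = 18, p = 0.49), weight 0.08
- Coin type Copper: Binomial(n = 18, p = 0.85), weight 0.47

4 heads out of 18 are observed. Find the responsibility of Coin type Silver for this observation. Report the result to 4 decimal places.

0.9887

Posterior ∝ prior × likelihood, so P(k | x) ∝ π_k f_k(x); normalise over all components.
Binomial probabilities:
  p_Silver = C(18,4)·0.22^4·0.78^14 = 3060·0.00234256·0.0308549 = 0.221175
  p_Brass = C(18,4)·0.49^4·0.51^14 = 3060·0.057648·8.05346e-05 = 0.0142065
  p_Copper = C(18,4)·0.85^4·0.15^14 = 3060·0.522006·2.91929e-12 = 4.6631e-09
Weight by the priors:
  π_Silver·p_Silver = 0.45 × 0.221175 = 0.0995289
  π_Brass·p_Brass = 0.08 × 0.0142065 = 0.00113652
  π_Copper·p_Copper = 0.47 × 4.6631e-09 = 2.19166e-09
Denominator: 0.0995289 + 0.00113652 + 2.19166e-09 = 0.100665
P(Coin type Silver | data) = 0.0995289 / 0.100665 ≈ 0.9887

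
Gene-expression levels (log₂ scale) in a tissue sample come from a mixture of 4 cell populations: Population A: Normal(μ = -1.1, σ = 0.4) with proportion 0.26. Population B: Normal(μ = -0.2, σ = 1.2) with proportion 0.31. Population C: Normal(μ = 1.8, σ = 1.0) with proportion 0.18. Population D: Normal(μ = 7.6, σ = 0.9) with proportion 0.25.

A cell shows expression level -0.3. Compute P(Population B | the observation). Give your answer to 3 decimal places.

0.705

The responsibility of component k is π_k f_k(x) divided by Σ_j π_j f_j(x).
Normal densities:
  f_A = (1/(0.4·√(2π)))·exp(−(-0.3−-1.1)²/(2·0.4²)) = 0.997356·exp(-2.00000) = 0.134977
  f_B = (1/(1.2·√(2π)))·exp(−(-0.3−-0.2)²/(2·1.2²)) = 0.332452·exp(-0.00347) = 0.3313
  f_C = (1/(1.0·√(2π)))·exp(−(-0.3−1.8)²/(2·1.0²)) = 0.398942·exp(-2.20500) = 0.0439836
  f_D = (1/(0.9·√(2π)))·exp(−(-0.3−7.6)²/(2·0.9²)) = 0.443269·exp(-38.52469) = 8.23392e-18
Multiply by the mixture weights:
  π_A·f_A = 0.26 × 0.134977 = 0.0350941
  π_B·f_B = 0.31 × 0.3313 = 0.102703
  π_C·f_C = 0.18 × 0.0439836 = 0.00791705
  π_D·f_D = 0.25 × 8.23392e-18 = 2.05848e-18
Normaliser: 0.0350941 + 0.102703 + 0.00791705 + 2.05848e-18 = 0.145714
P(Population B | -0.3) ≈ 0.705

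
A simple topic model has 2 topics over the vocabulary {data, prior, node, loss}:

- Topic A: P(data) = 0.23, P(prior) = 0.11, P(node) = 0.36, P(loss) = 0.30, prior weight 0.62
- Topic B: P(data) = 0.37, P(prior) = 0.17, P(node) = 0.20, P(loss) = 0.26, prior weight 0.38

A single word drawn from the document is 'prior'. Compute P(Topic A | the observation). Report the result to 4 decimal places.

Apply Bayes' rule: the posterior for each component is proportional to its prior times its likelihood at x.
Evaluate each component's likelihood at the observed value:
  p_A = P(prior | comp) = 0.11
  p_B = P(prior | comp) = 0.17
Multiply by the mixture weights:
  P(Z=A)·p_A = 0.62 × 0.11 = 0.0682
  P(Z=B)·p_B = 0.38 × 0.17 = 0.0646
Evidence: 0.0682 + 0.0646 = 0.1328
P(Topic A | data) = 0.0682 / 0.1328 ≈ 0.5136

0.5136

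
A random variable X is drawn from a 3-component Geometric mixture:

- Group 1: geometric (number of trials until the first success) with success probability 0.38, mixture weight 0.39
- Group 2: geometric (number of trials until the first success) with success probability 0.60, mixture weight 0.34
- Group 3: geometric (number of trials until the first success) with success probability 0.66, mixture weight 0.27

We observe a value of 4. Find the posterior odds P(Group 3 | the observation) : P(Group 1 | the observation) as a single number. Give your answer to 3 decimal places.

Posterior odds = (P(Z=i) f_i(x)) / (P(Z=j) f_j(x)); the normalising sum cancels.
Geometric probabilities:
  L_1 = 0.38·(1−0.38)^3 = 0.38·0.238328 = 0.0905646
  L_2 = 0.60·(1−0.60)^3 = 0.60·0.064 = 0.0384
  L_3 = 0.66·(1−0.66)^3 = 0.66·0.039304 = 0.0259406
Posterior odds = (P(Z=3)·L_3) / (P(Z=1)·L_1) = (0.27·0.0259406) / (0.39·0.0905646) = 0.00700397 / 0.0353202 ≈ 0.198

0.198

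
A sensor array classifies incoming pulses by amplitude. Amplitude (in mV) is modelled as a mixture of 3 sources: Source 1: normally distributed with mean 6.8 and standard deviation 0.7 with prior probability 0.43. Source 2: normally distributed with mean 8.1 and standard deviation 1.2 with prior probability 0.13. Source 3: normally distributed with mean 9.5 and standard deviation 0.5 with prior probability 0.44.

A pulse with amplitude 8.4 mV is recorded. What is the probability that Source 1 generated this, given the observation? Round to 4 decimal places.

By Bayes' theorem, P(k | x) = π_k f_k(x) / Σ_j π_j f_j(x).
Evaluate each component's likelihood at the observed value:
  L_1 = (1/(0.7·√(2π)))·exp(−(8.4−6.8)²/(2·0.7²)) = 0.569918·exp(-2.61224) = 0.0418147
  L_2 = (1/(1.2·√(2π)))·exp(−(8.4−8.1)²/(2·1.2²)) = 0.332452·exp(-0.03125) = 0.322223
  L_3 = (1/(0.5·√(2π)))·exp(−(8.4−9.5)²/(2·0.5²)) = 0.797885·exp(-2.42000) = 0.0709492
Unnormalised posteriors:
  π_1·L_1 = 0.43 × 0.0418147 = 0.0179803
  π_2·L_2 = 0.13 × 0.322223 = 0.041889
  π_3·L_3 = 0.44 × 0.0709492 = 0.0312176
Evidence: 0.0179803 + 0.041889 + 0.0312176 = 0.091087
So the posterior for Source 1 is 0.0179803 / 0.091087 ≈ 0.1974.

0.1974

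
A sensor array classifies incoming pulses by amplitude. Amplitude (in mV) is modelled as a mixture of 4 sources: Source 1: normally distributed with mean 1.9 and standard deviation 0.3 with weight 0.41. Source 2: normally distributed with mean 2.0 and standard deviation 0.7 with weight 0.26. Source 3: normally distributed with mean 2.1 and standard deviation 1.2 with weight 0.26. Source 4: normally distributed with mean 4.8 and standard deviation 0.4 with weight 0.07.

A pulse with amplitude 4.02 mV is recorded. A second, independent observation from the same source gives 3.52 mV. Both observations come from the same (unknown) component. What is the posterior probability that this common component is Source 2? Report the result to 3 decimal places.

P(component k | x) = π_k·f_k(x) / marginal(x), where marginal(x) = Σ_j π_j·f_j(x).
Since both observations come from the same component, the likelihood for component k is f_k(x₁)·f_k(x₂).
  f_1 = [(1/(0.3·√(2π)))·exp(−(4.02−1.9)²/(2·0.3²)) = 1.329808·exp(-24.96889) = 1.90519e-11] × [6.19121e-07] = 1.17954e-17
  f_2 = [(1/(0.7·√(2π)))·exp(−(4.02−2.0)²/(2·0.7²)) = 0.569918·exp(-4.16367) = 0.00886241] × [0.0539437] = 0.000478071
  f_3 = [(1/(1.2·√(2π)))·exp(−(4.02−2.1)²/(2·1.2²)) = 0.332452·exp(-1.28000) = 0.092434] × [0.165068] = 0.0152579
  f_4 = [(1/(0.4·√(2π)))·exp(−(4.02−4.8)²/(2·0.4²)) = 0.997356·exp(-1.90125) = 0.148987] × [0.00596022] = 0.000887994
Prior × likelihood for each component:
  π_1·f_1 = 0.41 × 1.17954e-17 = 4.83612e-18
  π_2·f_2 = 0.26 × 0.000478071 = 0.000124298
  π_3·f_3 = 0.26 × 0.0152579 = 0.00396705
  π_4·f_4 = 0.07 × 0.000887994 = 6.21596e-05
Marginal: 4.83612e-18 + 0.000124298 + 0.00396705 + 6.21596e-05 = 0.00415351
P(Source 2 | data) = 0.000124298 / 0.00415351 ≈ 0.030

0.030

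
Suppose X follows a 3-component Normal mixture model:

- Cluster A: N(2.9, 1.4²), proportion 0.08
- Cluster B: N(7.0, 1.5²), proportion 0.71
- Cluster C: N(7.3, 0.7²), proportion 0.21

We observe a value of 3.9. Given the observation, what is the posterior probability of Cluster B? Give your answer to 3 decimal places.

0.558

Apply Bayes' rule: the posterior for each component is proportional to its prior times its likelihood at x.
Normal densities:
  L_A = (1/(1.4·√(2π)))·exp(−(3.9−2.9)²/(2·1.4²)) = 0.284959·exp(-0.25510) = 0.220797
  L_B = (1/(1.5·√(2π)))·exp(−(3.9−7.0)²/(2·1.5²)) = 0.265962·exp(-2.13556) = 0.031431
  L_C = (1/(0.7·√(2π)))·exp(−(3.9−7.3)²/(2·0.7²)) = 0.569918·exp(-11.79592) = 4.29447e-06
Prior × likelihood for each component:
  π_A·L_A = 0.08 × 0.220797 = 0.0176637
  π_B·L_B = 0.71 × 0.031431 = 0.022316
  π_C·L_C = 0.21 × 4.29447e-06 = 9.01839e-07
Normaliser: 0.0176637 + 0.022316 + 9.01839e-07 = 0.0399807
Responsibility of Cluster B: 0.022316 / 0.0399807 ≈ 0.558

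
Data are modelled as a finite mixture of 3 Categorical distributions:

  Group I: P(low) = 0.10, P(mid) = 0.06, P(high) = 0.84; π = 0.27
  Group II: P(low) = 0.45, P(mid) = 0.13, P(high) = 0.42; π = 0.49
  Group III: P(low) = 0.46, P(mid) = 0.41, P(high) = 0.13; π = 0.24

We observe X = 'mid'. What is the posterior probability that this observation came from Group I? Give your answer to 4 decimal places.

By Bayes' theorem, P(k | x) = w_k f_k(x) / Σ_j w_j f_j(x).
Evaluate each component's likelihood at the observed value:
  L_I = 0.06
  L_II = 0.13
  L_III = 0.41
Weight by the priors:
  w_I·L_I = 0.27 × 0.06 = 0.0162
  w_II·L_II = 0.49 × 0.13 = 0.0637
  w_III·L_III = 0.24 × 0.41 = 0.0984
Normaliser: 0.0162 + 0.0637 + 0.0984 = 0.1783
P(Group I | the observation) = 0.0162 / 0.1783 ≈ 0.0909

0.0909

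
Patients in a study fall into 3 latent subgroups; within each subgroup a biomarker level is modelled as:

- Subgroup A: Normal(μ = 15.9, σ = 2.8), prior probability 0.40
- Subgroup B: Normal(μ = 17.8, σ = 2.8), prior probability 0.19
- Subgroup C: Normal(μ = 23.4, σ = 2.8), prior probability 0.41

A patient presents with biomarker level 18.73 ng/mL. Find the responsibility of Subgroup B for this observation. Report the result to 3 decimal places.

P(component k | x) = P(Z=k)·f_k(x) / marginal(x), where marginal(x) = Σ_j P(Z=j)·f_j(x).
Normal densities:
  p_A = (1/(2.8·√(2π)))·exp(−(18.73−15.9)²/(2·2.8²)) = 0.142479·exp(-0.51077) = 0.0854922
  p_B = (1/(2.8·√(2π)))·exp(−(18.73−17.8)²/(2·2.8²)) = 0.142479·exp(-0.05516) = 0.134833
  p_C = (1/(2.8·√(2π)))·exp(−(18.73−23.4)²/(2·2.8²)) = 0.142479·exp(-1.39087) = 0.0354571
Unnormalised posteriors:
  P(Z=A)·p_A = 0.40 × 0.0854922 = 0.0341969
  P(Z=B)·p_B = 0.19 × 0.134833 = 0.0256183
  P(Z=C)·p_C = 0.41 × 0.0354571 = 0.0145374
Marginal: 0.0341969 + 0.0256183 + 0.0145374 = 0.0743526
Responsibility of Subgroup B: 0.0256183 / 0.0743526 ≈ 0.345

0.345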